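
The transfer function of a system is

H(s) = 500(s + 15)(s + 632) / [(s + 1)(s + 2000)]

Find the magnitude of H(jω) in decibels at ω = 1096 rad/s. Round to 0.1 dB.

48.9 dB

At s = jω = j1096:
zero (s+15): 15 + j1096 → |·| = √(15²+1096²) = √1201441 ≈ 1096.1, ∠ = arctan(1096/15) ≈ 89.22°
zero (s+632): 632 + j1096 → |·| = √(632²+1096²) = √1600640 ≈ 1265.2, ∠ = arctan(1096/632) ≈ 60.03°
pole (s+1): 1 + j1096 → |·| = √(1²+1096²) = √1201217 ≈ 1096, ∠ = arctan(1096/1) ≈ 89.95°
pole (s+2000): 2000 + j1096 → |·| = √(2000²+1096²) = √5201216 ≈ 2280.6, ∠ = arctan(1096/2000) ≈ 28.72°
|H| = 500 · 1.3868e+06 / 2.4995e+06 ≈ 277.42
Gain = 20 log₁₀(277.42) ≈ 48.86 dB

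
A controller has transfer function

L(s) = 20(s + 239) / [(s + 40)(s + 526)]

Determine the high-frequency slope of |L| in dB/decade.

-20 dB/decade

Each pole contributes −20 dB/decade at high frequency; each zero contributes +20 dB/decade.
Net: 1 zero(s) − 2 pole(s) → -20 dB/decade.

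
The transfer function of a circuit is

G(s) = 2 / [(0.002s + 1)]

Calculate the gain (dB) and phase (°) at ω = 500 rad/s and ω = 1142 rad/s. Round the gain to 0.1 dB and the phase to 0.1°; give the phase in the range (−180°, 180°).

ω = 500: 3.0 dB, -45.0°; ω = 1142: -1.9 dB, -66.4°

At ω = 500 rad/s:
pole (1 + j500·0.002) = 1 + j1 → |·| ≈ 1.4142, ∠ ≈ 45.00°
|G| = 2 · 1 / (1.4142) ≈ 1.4142
Gain = 20 log₁₀(1.4142) ≈ 3.01 dB
∠G = (0°) − (45.00°) = -45.00°

At ω = 1142 rad/s:
pole (1 + j1142·0.002) = 1 + j2.284 → |·| ≈ 2.4933, ∠ ≈ 66.35°
|G| = 2 · 1 / (2.4933) ≈ 0.80215
Gain = 20 log₁₀(0.80215) ≈ -1.91 dB
∠G = (0°) − (66.35°) = -66.35°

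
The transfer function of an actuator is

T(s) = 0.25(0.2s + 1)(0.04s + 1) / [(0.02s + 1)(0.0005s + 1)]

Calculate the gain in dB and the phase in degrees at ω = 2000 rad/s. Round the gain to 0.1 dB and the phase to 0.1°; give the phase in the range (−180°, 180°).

43.0 dB, 45.6°

At ω = 2000 rad/s:
zero (1 + j2000·0.2) = 1 + j400 → |·| ≈ 400, ∠ ≈ 89.86°
zero (1 + j2000·0.04) = 1 + j80 → |·| ≈ 80.006, ∠ ≈ 89.28°
pole (1 + j2000·0.02) = 1 + j40 → |·| ≈ 40.012, ∠ ≈ 88.57°
pole (1 + j2000·0.0005) = 1 + j1 → |·| ≈ 1.4142, ∠ ≈ 45.00°
|T| = 0.25 · 400 · 80.006 / (40.012 · 1.4142) ≈ 141.39
Gain = 20 log₁₀(141.39) ≈ 43.01 dB
∠T = (89.86° + 89.28°) − (88.57° + 45.00°) = 45.57°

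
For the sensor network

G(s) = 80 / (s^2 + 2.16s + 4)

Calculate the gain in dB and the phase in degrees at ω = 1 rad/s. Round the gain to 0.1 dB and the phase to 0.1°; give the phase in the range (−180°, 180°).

At s = jω = j1:
quadratic: (j1)² + 2.16·j1 + 4 = 3 + j2.16 → |·| ≈ 3.6967, ∠ ≈ 35.75°
|G| = 80 / 3.6967 ≈ 21.641
Gain = 20 log₁₀(21.641) ≈ 26.71 dB
∠G = 0.00° − 35.75° = -35.75°

26.7 dB, -35.8°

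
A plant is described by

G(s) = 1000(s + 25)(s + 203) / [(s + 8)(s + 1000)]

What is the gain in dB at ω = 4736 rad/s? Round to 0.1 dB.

59.8 dB

At s = jω = j4736:
zero (s+25): 25 + j4736 → |·| = √(25²+4736²) = √22430321 ≈ 4736.1, ∠ = arctan(4736/25) ≈ 89.70°
zero (s+203): 203 + j4736 → |·| = √(203²+4736²) = √22470905 ≈ 4740.3, ∠ = arctan(4736/203) ≈ 87.55°
pole (s+8): 8 + j4736 → |·| = √(8²+4736²) = √22429760 ≈ 4736, ∠ = arctan(4736/8) ≈ 89.90°
pole (s+1000): 1000 + j4736 → |·| = √(1000²+4736²) = √23429696 ≈ 4840.4, ∠ = arctan(4736/1000) ≈ 78.08°
|G| = 1000 · 2.2451e+07 / 2.2924e+07 ≈ 979.37
Gain = 20 log₁₀(979.37) ≈ 59.82 dB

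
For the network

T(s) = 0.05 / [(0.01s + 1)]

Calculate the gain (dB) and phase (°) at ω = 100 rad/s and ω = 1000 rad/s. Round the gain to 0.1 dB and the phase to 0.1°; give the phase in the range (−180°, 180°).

ω = 100: -29.0 dB, -45.0°; ω = 1000: -46.1 dB, -84.3°

At ω = 100 rad/s:
pole (1 + j100·0.01) = 1 + j1 → |·| ≈ 1.4142, ∠ ≈ 45.00°
|T| = 0.05 · 1 / (1.4142) ≈ 0.035356
Gain = 20 log₁₀(0.035356) ≈ -29.03 dB
∠T = (0°) − (45.00°) = -45.00°

At ω = 1000 rad/s:
pole (1 + j1000·0.01) = 1 + j10 → |·| ≈ 10.05, ∠ ≈ 84.29°
|T| = 0.05 · 1 / (10.05) ≈ 0.0049751
Gain = 20 log₁₀(0.0049751) ≈ -46.06 dB
∠T = (0°) − (84.29°) = -84.29°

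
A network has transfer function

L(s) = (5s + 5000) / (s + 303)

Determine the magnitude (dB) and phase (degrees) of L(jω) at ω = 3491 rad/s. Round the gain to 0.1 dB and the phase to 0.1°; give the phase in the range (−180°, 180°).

14.3 dB, -11.0°

Substitute s = j3491:
Numerator: 5(j3491) + 5000 = 5000 + j17455
Denominator: (j3491) + 303 = 303 + j3491
|N| = √(5000² + 17455²) ≈ 18157, ∠N ≈ 74.02°
|D| = √(303² + 3491²) ≈ 3504.1, ∠D ≈ 85.04°
|L| = 18157 / 3504.1 ≈ 5.1816
Gain = 20 log₁₀(5.1816) ≈ 14.29 dB
∠L = 74.02° − 85.04° = -11.02°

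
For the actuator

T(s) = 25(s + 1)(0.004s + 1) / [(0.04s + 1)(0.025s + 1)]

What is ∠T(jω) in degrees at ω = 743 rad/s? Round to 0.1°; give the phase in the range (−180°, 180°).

-13.7°

At ω = 743 rad/s:
zero (1 + j743·1) = 1 + j743 → |·| ≈ 743, ∠ ≈ 89.92°
zero (1 + j743·0.004) = 1 + j2.972 → |·| ≈ 3.1357, ∠ ≈ 71.40°
pole (1 + j743·0.04) = 1 + j29.72 → |·| ≈ 29.737, ∠ ≈ 88.07°
pole (1 + j743·0.025) = 1 + j18.575 → |·| ≈ 18.602, ∠ ≈ 86.92°
∠T = (89.92° + 71.40°) − (88.07° + 86.92°) = -13.67°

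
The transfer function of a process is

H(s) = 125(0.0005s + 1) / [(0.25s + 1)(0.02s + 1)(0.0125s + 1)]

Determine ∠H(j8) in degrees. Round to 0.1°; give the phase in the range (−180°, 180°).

At ω = 8 rad/s:
zero (1 + j8·0.0005) = 1 + j0.004 → |·| ≈ 1, ∠ ≈ 0.23°
pole (1 + j8·0.25) = 1 + j2 → |·| ≈ 2.2361, ∠ ≈ 63.43°
pole (1 + j8·0.02) = 1 + j0.16 → |·| ≈ 1.0127, ∠ ≈ 9.09°
pole (1 + j8·0.0125) = 1 + j0.1 → |·| ≈ 1.005, ∠ ≈ 5.71°
∠H = (0.23°) − (63.43° + 9.09° + 5.71°) = -78.00°

-78.0°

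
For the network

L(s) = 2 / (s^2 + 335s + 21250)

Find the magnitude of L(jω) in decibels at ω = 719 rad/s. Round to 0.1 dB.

-108.8 dB

Substitute s = j719:
Numerator: 2 = 2 + j0
Denominator: (j719)^2 + 335(j719) + 21250 = -495711 + j240865
|N| = √(2² + 0²) ≈ 2, ∠N ≈ 0.00°
|D| = √(495711² + 240865²) ≈ 5.5113e+05, ∠D ≈ 154.08°
|L| = 2 / 5.5113e+05 ≈ 3.6289e-06
Gain = 20 log₁₀(3.6289e-06) ≈ -108.80 dB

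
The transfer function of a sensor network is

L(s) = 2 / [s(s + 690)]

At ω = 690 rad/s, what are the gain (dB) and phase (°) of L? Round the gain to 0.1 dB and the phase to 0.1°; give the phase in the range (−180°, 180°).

-110.5 dB, -135.0°

At s = jω = j690:
pole (s+690): 690 + j690 → |·| = √(690²+690²) = √952200 ≈ 975.81, ∠ = arctan(690/690) ≈ 45.00°
pole at origin: |s| = 690, ∠ = 90.00° (in denominator)
|L| = 2 / 6.7331e+05 ≈ 2.9704e-06
Gain = 20 log₁₀(2.9704e-06) ≈ -110.54 dB
∠L = 0.00° − 135.00° = -135.00°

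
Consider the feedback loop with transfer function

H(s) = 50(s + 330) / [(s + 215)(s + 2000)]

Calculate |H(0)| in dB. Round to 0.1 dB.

H(0) = 50·330 / (215·2000) ≈ 0.038372
20 log₁₀(0.038372) ≈ -28.32 dB

-28.3 dB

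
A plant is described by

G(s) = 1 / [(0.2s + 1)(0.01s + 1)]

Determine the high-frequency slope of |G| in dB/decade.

Each pole contributes −20 dB/decade at high frequency; each zero contributes +20 dB/decade.
Net: 0 zero(s) − 2 pole(s) → -40 dB/decade.

-40 dB/decade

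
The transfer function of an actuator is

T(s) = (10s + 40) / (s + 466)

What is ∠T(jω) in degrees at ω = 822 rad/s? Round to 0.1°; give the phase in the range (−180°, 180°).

Substitute s = j822:
Numerator: 10(j822) + 40 = 40 + j8220
Denominator: (j822) + 466 = 466 + j822
|N| = √(40² + 8220²) ≈ 8220.1, ∠N ≈ 89.72°
|D| = √(466² + 822²) ≈ 944.9, ∠D ≈ 60.45°
∠T = 89.72° − 60.45° = 29.27°

29.3°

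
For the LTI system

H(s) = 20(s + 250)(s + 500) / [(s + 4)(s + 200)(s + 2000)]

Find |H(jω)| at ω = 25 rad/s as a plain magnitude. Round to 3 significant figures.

0.246

At s = jω = j25:
zero (s+250): 250 + j25 → |·| = √(250²+25²) = √63125 ≈ 251.25, ∠ = arctan(25/250) ≈ 5.71°
zero (s+500): 500 + j25 → |·| = √(500²+25²) = √250625 ≈ 500.62, ∠ = arctan(25/500) ≈ 2.86°
pole (s+4): 4 + j25 → |·| = √(4²+25²) = √641 ≈ 25.318, ∠ = arctan(25/4) ≈ 80.91°
pole (s+200): 200 + j25 → |·| = √(200²+25²) = √40625 ≈ 201.56, ∠ = arctan(25/200) ≈ 7.13°
pole (s+2000): 2000 + j25 → |·| = √(2000²+25²) = √4000625 ≈ 2000.2, ∠ = arctan(25/2000) ≈ 0.72°
|H| = 20 · 1.2578e+05 / 1.0207e+07 ≈ 0.24646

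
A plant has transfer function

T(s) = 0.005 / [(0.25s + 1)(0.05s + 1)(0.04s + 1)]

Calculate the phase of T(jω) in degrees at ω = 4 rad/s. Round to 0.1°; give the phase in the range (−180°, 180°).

At ω = 4 rad/s:
pole (1 + j4·0.25) = 1 + j1 → |·| ≈ 1.4142, ∠ ≈ 45.00°
pole (1 + j4·0.05) = 1 + j0.2 → |·| ≈ 1.0198, ∠ ≈ 11.31°
pole (1 + j4·0.04) = 1 + j0.16 → |·| ≈ 1.0127, ∠ ≈ 9.09°
∠T = (0°) − (45.00° + 11.31° + 9.09°) = -65.40°

-65.4°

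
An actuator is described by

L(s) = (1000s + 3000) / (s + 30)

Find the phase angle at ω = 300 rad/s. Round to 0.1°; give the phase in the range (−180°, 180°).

Substitute s = j300:
Numerator: 1000(j300) + 3000 = 3000 + j300000
Denominator: (j300) + 30 = 30 + j300
|N| = √(3000² + 300000²) ≈ 3.0001e+05, ∠N ≈ 89.43°
|D| = √(30² + 300²) ≈ 301.5, ∠D ≈ 84.29°
∠L = 89.43° − 84.29° = 5.14°

5.1°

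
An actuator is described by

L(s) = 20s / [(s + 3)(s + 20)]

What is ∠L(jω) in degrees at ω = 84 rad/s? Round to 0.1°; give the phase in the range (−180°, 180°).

At s = jω = j84:
zero at origin: s = j84 → |·| = 84, ∠ = 90.00°
pole (s+3): 3 + j84 → |·| = √(3²+84²) = √7065 ≈ 84.054, ∠ = arctan(84/3) ≈ 87.95°
pole (s+20): 20 + j84 → |·| = √(20²+84²) = √7456 ≈ 86.348, ∠ = arctan(84/20) ≈ 76.61°
∠L = 90.00° − 164.56° = -74.56°

-74.6°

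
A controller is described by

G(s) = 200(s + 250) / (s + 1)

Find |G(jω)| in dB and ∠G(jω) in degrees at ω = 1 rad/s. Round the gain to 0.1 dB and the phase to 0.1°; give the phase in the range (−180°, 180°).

At s = jω = j1:
zero (s+250): 250 + j1 → |·| = √(250²+1²) = √62501 ≈ 250, ∠ = arctan(1/250) ≈ 0.23°
pole (s+1): 1 + j1 → |·| = √(1²+1²) = √2 ≈ 1.4142, ∠ = arctan(1/1) ≈ 45.00°
|G| = 200 · 250 / 1.4142 ≈ 35356
Gain = 20 log₁₀(35356) ≈ 90.97 dB
∠G = 0.23° − 45.00° = -44.77°

91.0 dB, -44.8°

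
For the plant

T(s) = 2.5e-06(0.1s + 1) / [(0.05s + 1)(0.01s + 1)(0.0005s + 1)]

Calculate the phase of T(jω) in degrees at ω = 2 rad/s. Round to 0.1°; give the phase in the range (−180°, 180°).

At ω = 2 rad/s:
zero (1 + j2·0.1) = 1 + j0.2 → |·| ≈ 1.0198, ∠ ≈ 11.31°
pole (1 + j2·0.05) = 1 + j0.1 → |·| ≈ 1.005, ∠ ≈ 5.71°
pole (1 + j2·0.01) = 1 + j0.02 → |·| ≈ 1.0002, ∠ ≈ 1.15°
pole (1 + j2·0.0005) = 1 + j0.001 → |·| ≈ 1, ∠ ≈ 0.06°
∠T = (11.31°) − (5.71° + 1.15° + 0.06°) = 4.39°

4.4°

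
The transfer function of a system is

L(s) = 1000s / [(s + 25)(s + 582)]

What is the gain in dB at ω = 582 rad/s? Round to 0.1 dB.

1.7 dB

At s = jω = j582:
zero at origin: s = j582 → |·| = 582, ∠ = 90.00°
pole (s+25): 25 + j582 → |·| = √(25²+582²) = √339349 ≈ 582.54, ∠ = arctan(582/25) ≈ 87.54°
pole (s+582): 582 + j582 → |·| = √(582²+582²) = √677448 ≈ 823.07, ∠ = arctan(582/582) ≈ 45.00°
|L| = 1000 · 582 / 4.7947e+05 ≈ 1.2138
Gain = 20 log₁₀(1.2138) ≈ 1.68 dB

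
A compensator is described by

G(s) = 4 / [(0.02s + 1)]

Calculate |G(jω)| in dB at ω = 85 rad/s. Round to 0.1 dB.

At ω = 85 rad/s:
pole (1 + j85·0.02) = 1 + j1.7 → |·| ≈ 1.9723, ∠ ≈ 59.53°
|G| = 4 · 1 / (1.9723) ≈ 2.0281
Gain = 20 log₁₀(2.0281) ≈ 6.14 dB

6.1 dB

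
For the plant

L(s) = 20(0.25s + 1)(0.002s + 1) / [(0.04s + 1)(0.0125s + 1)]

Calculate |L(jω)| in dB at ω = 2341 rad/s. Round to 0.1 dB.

26.2 dB

At ω = 2341 rad/s:
zero (1 + j2341·0.25) = 1 + j585.25 → |·| ≈ 585.25, ∠ ≈ 89.90°
zero (1 + j2341·0.002) = 1 + j4.682 → |·| ≈ 4.7876, ∠ ≈ 77.94°
pole (1 + j2341·0.04) = 1 + j93.64 → |·| ≈ 93.645, ∠ ≈ 89.39°
pole (1 + j2341·0.0125) = 1 + j29.2625 → |·| ≈ 29.28, ∠ ≈ 88.04°
|L| = 20 · 585.25 · 4.7876 / (93.645 · 29.28) ≈ 20.438
Gain = 20 log₁₀(20.438) ≈ 26.21 dB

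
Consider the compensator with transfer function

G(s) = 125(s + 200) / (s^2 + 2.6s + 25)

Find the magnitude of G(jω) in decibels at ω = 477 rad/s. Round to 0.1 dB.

-10.9 dB

At s = jω = j477:
zero (s+200): 200 + j477 → |·| = √(200²+477²) = √267529 ≈ 517.23, ∠ = arctan(477/200) ≈ 67.25°
quadratic: (j477)² + 2.6·j477 + 25 = -227504 + j1240.2 → |·| ≈ 2.2751e+05, ∠ ≈ 179.69°
|G| = 125 · 517.23 / 2.2751e+05 ≈ 0.28418
Gain = 20 log₁₀(0.28418) ≈ -10.93 dB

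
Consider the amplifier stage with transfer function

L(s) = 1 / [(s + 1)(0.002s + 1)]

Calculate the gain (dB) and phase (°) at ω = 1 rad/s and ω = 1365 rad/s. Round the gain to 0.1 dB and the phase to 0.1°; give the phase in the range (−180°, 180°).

At ω = 1 rad/s:
pole (1 + j1·1) = 1 + j1 → |·| ≈ 1.4142, ∠ ≈ 45.00°
pole (1 + j1·0.002) = 1 + j0.002 → |·| ≈ 1, ∠ ≈ 0.11°
|L| = 1 · 1 / (1.4142 · 1) ≈ 0.70711
Gain = 20 log₁₀(0.70711) ≈ -3.01 dB
∠L = (0°) − (45.00° + 0.11°) = -45.11°

At ω = 1365 rad/s:
pole (1 + j1365·1) = 1 + j1365 → |·| ≈ 1365, ∠ ≈ 89.96°
pole (1 + j1365·0.002) = 1 + j2.73 → |·| ≈ 2.9074, ∠ ≈ 69.88°
|L| = 1 · 1 / (1365 · 2.9074) ≈ 0.00025198
Gain = 20 log₁₀(0.00025198) ≈ -71.97 dB
∠L = (0°) − (89.96° + 69.88°) = -159.84°

ω = 1: -3.0 dB, -45.1°; ω = 1365: -72.0 dB, -159.8°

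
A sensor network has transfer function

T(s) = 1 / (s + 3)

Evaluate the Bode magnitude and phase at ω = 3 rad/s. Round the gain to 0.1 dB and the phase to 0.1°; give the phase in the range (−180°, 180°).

Substitute s = j3:
Numerator: 1 = 1 + j0
Denominator: (j3) + 3 = 3 + j3
|N| = √(1² + 0²) ≈ 1, ∠N ≈ 0.00°
|D| = √(3² + 3²) ≈ 4.2426, ∠D ≈ 45.00°
|T| = 1 / 4.2426 ≈ 0.2357
Gain = 20 log₁₀(0.2357) ≈ -12.55 dB
∠T = 0.00° − 45.00° = -45.00°

-12.6 dB, -45.0°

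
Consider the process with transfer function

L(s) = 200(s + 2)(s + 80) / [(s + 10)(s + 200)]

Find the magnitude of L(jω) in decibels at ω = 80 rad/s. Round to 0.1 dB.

40.4 dB

At s = jω = j80:
zero (s+2): 2 + j80 → |·| = √(2²+80²) = √6404 ≈ 80.025, ∠ = arctan(80/2) ≈ 88.57°
zero (s+80): 80 + j80 → |·| = √(80²+80²) = √12800 ≈ 113.14, ∠ = arctan(80/80) ≈ 45.00°
pole (s+10): 10 + j80 → |·| = √(10²+80²) = √6500 ≈ 80.623, ∠ = arctan(80/10) ≈ 82.87°
pole (s+200): 200 + j80 → |·| = √(200²+80²) = √46400 ≈ 215.41, ∠ = arctan(80/200) ≈ 21.80°
|L| = 200 · 9054 / 17367 ≈ 104.27
Gain = 20 log₁₀(104.27) ≈ 40.36 dB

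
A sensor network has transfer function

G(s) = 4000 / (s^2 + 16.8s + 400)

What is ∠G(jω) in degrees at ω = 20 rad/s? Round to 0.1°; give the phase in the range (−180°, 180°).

At s = jω = j20:
quadratic: (j20)² + 16.8·j20 + 400 = 0 + j336 → |·| ≈ 336, ∠ ≈ 90.00°
∠G = 0.00° − 90.00° = -90.00°

-90.0°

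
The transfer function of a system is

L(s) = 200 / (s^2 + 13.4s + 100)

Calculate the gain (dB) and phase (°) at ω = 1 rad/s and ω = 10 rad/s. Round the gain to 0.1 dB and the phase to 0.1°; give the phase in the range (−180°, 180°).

ω = 1: 6.0 dB, -7.7°; ω = 10: 3.5 dB, -90.0°

At s = jω = j1:
quadratic: (j1)² + 13.4·j1 + 100 = 99 + j13.4 → |·| ≈ 99.903, ∠ ≈ 7.71°
|L| = 200 / 99.903 ≈ 2.0019
Gain = 20 log₁₀(2.0019) ≈ 6.03 dB
∠L = 0.00° − 7.71° = -7.71°

At s = jω = j10:
quadratic: (j10)² + 13.4·j10 + 100 = 0 + j134 → |·| ≈ 134, ∠ ≈ 90.00°
|L| = 200 / 134 ≈ 1.4925
Gain = 20 log₁₀(1.4925) ≈ 3.48 dB
∠L = 0.00° − 90.00° = -90.00°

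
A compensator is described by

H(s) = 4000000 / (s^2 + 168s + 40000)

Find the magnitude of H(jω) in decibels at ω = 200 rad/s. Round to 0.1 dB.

At s = jω = j200:
quadratic: (j200)² + 168·j200 + 40000 = 0 + j33600 → |·| ≈ 33600, ∠ ≈ 90.00°
|H| = 4000000 / 33600 ≈ 119.05
Gain = 20 log₁₀(119.05) ≈ 41.51 dB

41.5 dB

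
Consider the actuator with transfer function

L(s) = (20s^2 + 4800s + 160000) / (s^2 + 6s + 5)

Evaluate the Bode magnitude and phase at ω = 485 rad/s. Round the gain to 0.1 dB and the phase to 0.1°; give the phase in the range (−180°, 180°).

Substitute s = j485:
Numerator: 20(j485)^2 + 4800(j485) + 160000 = -4544500 + j2328000
Denominator: (j485)^2 + 6(j485) + 5 = -235220 + j2910
|N| = √(4544500² + 2328000²) ≈ 5.1061e+06, ∠N ≈ 152.88°
|D| = √(235220² + 2910²) ≈ 2.3524e+05, ∠D ≈ 179.29°
|L| = 5.1061e+06 / 2.3524e+05 ≈ 21.706
Gain = 20 log₁₀(21.706) ≈ 26.73 dB
∠L = 152.88° − 179.29° = -26.41°

26.7 dB, -26.4°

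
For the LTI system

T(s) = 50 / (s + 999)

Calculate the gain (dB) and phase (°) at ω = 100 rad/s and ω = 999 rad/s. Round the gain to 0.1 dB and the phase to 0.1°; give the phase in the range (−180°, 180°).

At s = jω = j100:
pole (s+999): 999 + j100 → |·| = √(999²+100²) = √1008001 ≈ 1004, ∠ = arctan(100/999) ≈ 5.72°
|T| = 50 / 1004 ≈ 0.049801
Gain = 20 log₁₀(0.049801) ≈ -26.06 dB
∠T = 0.00° − 5.72° = -5.72°

At s = jω = j999:
pole (s+999): 999 + j999 → |·| = √(999²+999²) = √1996002 ≈ 1412.8, ∠ = arctan(999/999) ≈ 45.00°
|T| = 50 / 1412.8 ≈ 0.035391
Gain = 20 log₁₀(0.035391) ≈ -29.02 dB
∠T = 0.00° − 45.00° = -45.00°

ω = 100: -26.1 dB, -5.7°; ω = 999: -29.0 dB, -45.0°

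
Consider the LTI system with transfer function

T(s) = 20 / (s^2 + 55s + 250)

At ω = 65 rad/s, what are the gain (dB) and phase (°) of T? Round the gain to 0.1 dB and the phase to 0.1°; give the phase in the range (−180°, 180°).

Substitute s = j65:
Numerator: 20 = 20 + j0
Denominator: (j65)^2 + 55(j65) + 250 = -3975 + j3575
|N| = √(20² + 0²) ≈ 20, ∠N ≈ 0.00°
|D| = √(3975² + 3575²) ≈ 5346.1, ∠D ≈ 138.03°
|T| = 20 / 5346.1 ≈ 0.003741
Gain = 20 log₁₀(0.003741) ≈ -48.54 dB
∠T = 0.00° − 138.03° = -138.03°

-48.5 dB, -138.0°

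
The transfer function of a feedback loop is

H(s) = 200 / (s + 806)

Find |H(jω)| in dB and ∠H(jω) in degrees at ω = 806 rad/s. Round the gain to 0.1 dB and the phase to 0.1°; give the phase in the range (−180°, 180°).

-15.1 dB, -45.0°

Substitute s = j806:
Numerator: 200 = 200 + j0
Denominator: (j806) + 806 = 806 + j806
|N| = √(200² + 0²) ≈ 200, ∠N ≈ 0.00°
|D| = √(806² + 806²) ≈ 1139.9, ∠D ≈ 45.00°
|H| = 200 / 1139.9 ≈ 0.17545
Gain = 20 log₁₀(0.17545) ≈ -15.12 dB
∠H = 0.00° − 45.00° = -45.00°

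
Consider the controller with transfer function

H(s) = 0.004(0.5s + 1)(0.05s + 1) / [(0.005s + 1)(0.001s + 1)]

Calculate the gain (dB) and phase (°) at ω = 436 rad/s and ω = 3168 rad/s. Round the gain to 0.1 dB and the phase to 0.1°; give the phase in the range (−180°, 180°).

ω = 436: 17.2 dB, 88.2°; ω = 3168: 25.6 dB, 20.7°

At ω = 436 rad/s:
zero (1 + j436·0.5) = 1 + j218 → |·| ≈ 218, ∠ ≈ 89.74°
zero (1 + j436·0.05) = 1 + j21.8 → |·| ≈ 21.823, ∠ ≈ 87.37°
pole (1 + j436·0.005) = 1 + j2.18 → |·| ≈ 2.3984, ∠ ≈ 65.36°
pole (1 + j436·0.001) = 1 + j0.436 → |·| ≈ 1.0909, ∠ ≈ 23.56°
|H| = 0.004 · 218 · 21.823 / (2.3984 · 1.0909) ≈ 7.2732
Gain = 20 log₁₀(7.2732) ≈ 17.23 dB
∠H = (89.74° + 87.37°) − (65.36° + 23.56°) = 88.19°

At ω = 3168 rad/s:
zero (1 + j3168·0.5) = 1 + j1584 → |·| ≈ 1584, ∠ ≈ 89.96°
zero (1 + j3168·0.05) = 1 + j158.4 → |·| ≈ 158.4, ∠ ≈ 89.64°
pole (1 + j3168·0.005) = 1 + j15.84 → |·| ≈ 15.872, ∠ ≈ 86.39°
pole (1 + j3168·0.001) = 1 + j3.168 → |·| ≈ 3.3221, ∠ ≈ 72.48°
|H| = 0.004 · 1584 · 158.4 / (15.872 · 3.3221) ≈ 19.034
Gain = 20 log₁₀(19.034) ≈ 25.59 dB
∠H = (89.96° + 89.64°) − (86.39° + 72.48°) = 20.73°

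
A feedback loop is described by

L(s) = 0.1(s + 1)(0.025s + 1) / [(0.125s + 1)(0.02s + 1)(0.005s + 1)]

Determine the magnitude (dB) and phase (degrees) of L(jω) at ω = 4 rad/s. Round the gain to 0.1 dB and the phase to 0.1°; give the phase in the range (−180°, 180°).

-8.7 dB, 49.4°

At ω = 4 rad/s:
zero (1 + j4·1) = 1 + j4 → |·| ≈ 4.1231, ∠ ≈ 75.96°
zero (1 + j4·0.025) = 1 + j0.1 → |·| ≈ 1.005, ∠ ≈ 5.71°
pole (1 + j4·0.125) = 1 + j0.5 → |·| ≈ 1.118, ∠ ≈ 26.57°
pole (1 + j4·0.02) = 1 + j0.08 → |·| ≈ 1.0032, ∠ ≈ 4.57°
pole (1 + j4·0.005) = 1 + j0.02 → |·| ≈ 1.0002, ∠ ≈ 1.15°
|L| = 0.1 · 4.1231 · 1.005 / (1.118 · 1.0032 · 1.0002) ≈ 0.36938
Gain = 20 log₁₀(0.36938) ≈ -8.65 dB
∠L = (75.96° + 5.71°) − (26.57° + 4.57° + 1.15°) = 49.38°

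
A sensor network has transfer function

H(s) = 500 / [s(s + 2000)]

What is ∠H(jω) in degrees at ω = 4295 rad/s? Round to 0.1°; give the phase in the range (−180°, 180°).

At s = jω = j4295:
pole (s+2000): 2000 + j4295 → |·| = √(2000²+4295²) = √22447025 ≈ 4737.8, ∠ = arctan(4295/2000) ≈ 65.03°
pole at origin: |s| = 4295, ∠ = 90.00° (in denominator)
∠H = 0.00° − 155.03° = -155.03°

-155.0°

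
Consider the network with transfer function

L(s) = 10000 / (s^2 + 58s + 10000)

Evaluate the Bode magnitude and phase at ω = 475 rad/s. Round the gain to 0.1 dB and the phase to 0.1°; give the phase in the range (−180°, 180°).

At s = jω = j475:
quadratic: (j475)² + 58·j475 + 10000 = -215625 + j27550 → |·| ≈ 2.1738e+05, ∠ ≈ 172.72°
|L| = 10000 / 2.1738e+05 ≈ 0.046002
Gain = 20 log₁₀(0.046002) ≈ -26.74 dB
∠L = 0.00° − 172.72° = -172.72°

-26.7 dB, -172.7°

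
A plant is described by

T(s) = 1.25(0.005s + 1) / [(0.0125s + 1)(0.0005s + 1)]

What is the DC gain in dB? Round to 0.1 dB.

T(0) = 1.25 · 1 / 1 = 1.25
20 log₁₀(1.25) ≈ 1.94 dB

1.9 dB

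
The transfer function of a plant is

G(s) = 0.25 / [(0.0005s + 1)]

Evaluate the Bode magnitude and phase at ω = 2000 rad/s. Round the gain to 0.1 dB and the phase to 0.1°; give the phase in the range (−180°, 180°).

At ω = 2000 rad/s:
pole (1 + j2000·0.0005) = 1 + j1 → |·| ≈ 1.4142, ∠ ≈ 45.00°
|G| = 0.25 · 1 / (1.4142) ≈ 0.17678
Gain = 20 log₁₀(0.17678) ≈ -15.05 dB
∠G = (0°) − (45.00°) = -45.00°

-15.1 dB, -45.0°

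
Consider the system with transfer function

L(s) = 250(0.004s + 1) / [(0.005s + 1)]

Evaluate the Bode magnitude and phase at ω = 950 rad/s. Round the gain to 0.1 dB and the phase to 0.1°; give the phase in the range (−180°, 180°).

46.1 dB, -2.9°

At ω = 950 rad/s:
zero (1 + j950·0.004) = 1 + j3.8 → |·| ≈ 3.9294, ∠ ≈ 75.26°
pole (1 + j950·0.005) = 1 + j4.75 → |·| ≈ 4.8541, ∠ ≈ 78.11°
|L| = 250 · 3.9294 / (4.8541) ≈ 202.38
Gain = 20 log₁₀(202.38) ≈ 46.12 dB
∠L = (75.26°) − (78.11°) = -2.85°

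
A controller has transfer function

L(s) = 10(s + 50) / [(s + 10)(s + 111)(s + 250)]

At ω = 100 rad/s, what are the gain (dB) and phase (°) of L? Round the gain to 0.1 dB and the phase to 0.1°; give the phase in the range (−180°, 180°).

At s = jω = j100:
zero (s+50): 50 + j100 → |·| = √(50²+100²) = √12500 ≈ 111.8, ∠ = arctan(100/50) ≈ 63.43°
pole (s+10): 10 + j100 → |·| = √(10²+100²) = √10100 ≈ 100.5, ∠ = arctan(100/10) ≈ 84.29°
pole (s+111): 111 + j100 → |·| = √(111²+100²) = √22321 ≈ 149.4, ∠ = arctan(100/111) ≈ 42.02°
pole (s+250): 250 + j100 → |·| = √(250²+100²) = √72500 ≈ 269.26, ∠ = arctan(100/250) ≈ 21.80°
|L| = 10 · 111.8 / 4.0429e+06 ≈ 0.00027653
Gain = 20 log₁₀(0.00027653) ≈ -71.17 dB
∠L = 63.43° − 148.11° = -84.68°

-71.2 dB, -84.7°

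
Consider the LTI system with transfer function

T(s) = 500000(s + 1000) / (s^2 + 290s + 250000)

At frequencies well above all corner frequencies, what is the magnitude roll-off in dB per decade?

-20 dB/decade

Each pole contributes −20 dB/decade at high frequency; each zero contributes +20 dB/decade.
Net: 1 zero(s) − 2 pole(s) → -20 dB/decade.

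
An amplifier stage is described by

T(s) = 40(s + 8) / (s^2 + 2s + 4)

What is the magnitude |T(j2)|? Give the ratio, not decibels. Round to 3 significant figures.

82.5

At s = jω = j2:
zero (s+8): 8 + j2 → |·| = √(8²+2²) = √68 ≈ 8.2462, ∠ = arctan(2/8) ≈ 14.04°
quadratic: (j2)² + 2·j2 + 4 = 0 + j4 → |·| ≈ 4, ∠ ≈ 90.00°
|T| = 40 · 8.2462 / 4 ≈ 82.462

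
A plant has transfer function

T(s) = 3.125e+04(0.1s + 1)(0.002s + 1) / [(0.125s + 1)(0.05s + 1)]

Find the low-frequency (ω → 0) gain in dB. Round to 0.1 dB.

T(0) = 3.125e+04 · 1 / 1 = 31250
20 log₁₀(31250) ≈ 89.90 dB

89.9 dB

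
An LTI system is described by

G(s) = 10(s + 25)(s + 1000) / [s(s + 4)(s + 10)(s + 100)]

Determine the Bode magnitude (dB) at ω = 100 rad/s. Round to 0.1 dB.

At s = jω = j100:
zero (s+25): 25 + j100 → |·| = √(25²+100²) = √10625 ≈ 103.08, ∠ = arctan(100/25) ≈ 75.96°
zero (s+1000): 1000 + j100 → |·| = √(1000²+100²) = √1010000 ≈ 1005, ∠ = arctan(100/1000) ≈ 5.71°
pole (s+4): 4 + j100 → |·| = √(4²+100²) = √10016 ≈ 100.08, ∠ = arctan(100/4) ≈ 87.71°
pole (s+10): 10 + j100 → |·| = √(10²+100²) = √10100 ≈ 100.5, ∠ = arctan(100/10) ≈ 84.29°
pole (s+100): 100 + j100 → |·| = √(100²+100²) = √20000 ≈ 141.42, ∠ = arctan(100/100) ≈ 45.00°
pole at origin: |s| = 100, ∠ = 90.00° (in denominator)
|G| = 10 · 1.036e+05 / 1.4224e+08 ≈ 0.0072835
Gain = 20 log₁₀(0.0072835) ≈ -42.75 dB

-42.8 dB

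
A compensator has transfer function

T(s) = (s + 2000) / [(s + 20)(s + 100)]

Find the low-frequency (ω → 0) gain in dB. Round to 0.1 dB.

0.0 dB

T(0) = 1·2000 / (20·100) = 1
20 log₁₀(1) ≈ 0.00 dB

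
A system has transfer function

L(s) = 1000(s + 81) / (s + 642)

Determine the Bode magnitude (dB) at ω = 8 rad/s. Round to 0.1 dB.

At s = jω = j8:
zero (s+81): 81 + j8 → |·| = √(81²+8²) = √6625 ≈ 81.394, ∠ = arctan(8/81) ≈ 5.64°
pole (s+642): 642 + j8 → |·| = √(642²+8²) = √412228 ≈ 642.05, ∠ = arctan(8/642) ≈ 0.71°
|L| = 1000 · 81.394 / 642.05 ≈ 126.77
Gain = 20 log₁₀(126.77) ≈ 42.06 dB

42.1 dB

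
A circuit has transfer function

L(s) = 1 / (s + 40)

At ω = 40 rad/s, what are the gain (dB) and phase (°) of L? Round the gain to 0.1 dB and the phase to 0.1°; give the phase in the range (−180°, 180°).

-35.1 dB, -45.0°

Substitute s = j40:
Numerator: 1 = 1 + j0
Denominator: (j40) + 40 = 40 + j40
|N| = √(1² + 0²) ≈ 1, ∠N ≈ 0.00°
|D| = √(40² + 40²) ≈ 56.569, ∠D ≈ 45.00°
|L| = 1 / 56.569 ≈ 0.017678
Gain = 20 log₁₀(0.017678) ≈ -35.05 dB
∠L = 0.00° − 45.00° = -45.00°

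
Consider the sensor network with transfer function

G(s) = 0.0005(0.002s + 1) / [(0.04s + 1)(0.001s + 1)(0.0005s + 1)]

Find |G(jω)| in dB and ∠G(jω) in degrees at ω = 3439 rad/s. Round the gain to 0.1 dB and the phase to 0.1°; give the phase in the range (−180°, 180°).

-109.0 dB, -141.5°

At ω = 3439 rad/s:
zero (1 + j3439·0.002) = 1 + j6.878 → |·| ≈ 6.9503, ∠ ≈ 81.73°
pole (1 + j3439·0.04) = 1 + j137.56 → |·| ≈ 137.56, ∠ ≈ 89.58°
pole (1 + j3439·0.001) = 1 + j3.439 → |·| ≈ 3.5814, ∠ ≈ 73.79°
pole (1 + j3439·0.0005) = 1 + j1.7195 → |·| ≈ 1.9891, ∠ ≈ 59.82°
|G| = 0.0005 · 6.9503 / (137.56 · 3.5814 · 1.9891) ≈ 3.5463e-06
Gain = 20 log₁₀(3.5463e-06) ≈ -109.00 dB
∠G = (81.73°) − (89.58° + 73.79° + 59.82°) = -141.46°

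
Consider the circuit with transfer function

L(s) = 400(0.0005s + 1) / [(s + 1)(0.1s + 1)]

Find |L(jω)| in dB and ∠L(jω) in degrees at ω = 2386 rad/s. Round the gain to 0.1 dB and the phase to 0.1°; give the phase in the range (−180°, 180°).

At ω = 2386 rad/s:
zero (1 + j2386·0.0005) = 1 + j1.193 → |·| ≈ 1.5567, ∠ ≈ 50.03°
pole (1 + j2386·1) = 1 + j2386 → |·| ≈ 2386, ∠ ≈ 89.98°
pole (1 + j2386·0.1) = 1 + j238.6 → |·| ≈ 238.6, ∠ ≈ 89.76°
|L| = 400 · 1.5567 / (2386 · 238.6) ≈ 0.0010938
Gain = 20 log₁₀(0.0010938) ≈ -59.22 dB
∠L = (50.03°) − (89.98° + 89.76°) = -129.71°

-59.2 dB, -129.7°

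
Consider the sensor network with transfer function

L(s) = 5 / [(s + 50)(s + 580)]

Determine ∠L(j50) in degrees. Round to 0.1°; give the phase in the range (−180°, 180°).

-49.9°

At s = jω = j50:
pole (s+50): 50 + j50 → |·| = √(50²+50²) = √5000 ≈ 70.711, ∠ = arctan(50/50) ≈ 45.00°
pole (s+580): 580 + j50 → |·| = √(580²+50²) = √338900 ≈ 582.15, ∠ = arctan(50/580) ≈ 4.93°
∠L = 0.00° − 49.93° = -49.93°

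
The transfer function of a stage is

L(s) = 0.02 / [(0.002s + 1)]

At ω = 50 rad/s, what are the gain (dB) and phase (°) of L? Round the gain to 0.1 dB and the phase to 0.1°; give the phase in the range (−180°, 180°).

-34.0 dB, -5.7°

At ω = 50 rad/s:
pole (1 + j50·0.002) = 1 + j0.1 → |·| ≈ 1.005, ∠ ≈ 5.71°
|L| = 0.02 · 1 / (1.005) ≈ 0.0199
Gain = 20 log₁₀(0.0199) ≈ -34.02 dB
∠L = (0°) − (5.71°) = -5.71°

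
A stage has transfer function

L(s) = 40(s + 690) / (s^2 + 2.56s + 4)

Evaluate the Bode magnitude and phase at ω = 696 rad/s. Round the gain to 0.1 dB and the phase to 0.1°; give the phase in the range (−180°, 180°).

At s = jω = j696:
zero (s+690): 690 + j696 → |·| = √(690²+696²) = √960516 ≈ 980.06, ∠ = arctan(696/690) ≈ 45.25°
quadratic: (j696)² + 2.56·j696 + 4 = -484412 + j1781.76 → |·| ≈ 4.8442e+05, ∠ ≈ 179.79°
|L| = 40 · 980.06 / 4.8442e+05 ≈ 0.080926
Gain = 20 log₁₀(0.080926) ≈ -21.84 dB
∠L = 45.25° − 179.79° = -134.54°

-21.8 dB, -134.5°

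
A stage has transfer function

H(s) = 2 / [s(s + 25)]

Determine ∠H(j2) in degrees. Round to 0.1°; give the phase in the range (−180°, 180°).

-94.6°

At s = jω = j2:
pole (s+25): 25 + j2 → |·| = √(25²+2²) = √629 ≈ 25.08, ∠ = arctan(2/25) ≈ 4.57°
pole at origin: |s| = 2, ∠ = 90.00° (in denominator)
∠H = 0.00° − 94.57° = -94.57°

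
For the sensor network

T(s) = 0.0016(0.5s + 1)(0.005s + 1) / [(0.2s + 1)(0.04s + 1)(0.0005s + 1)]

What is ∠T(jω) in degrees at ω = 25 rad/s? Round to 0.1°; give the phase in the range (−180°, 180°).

At ω = 25 rad/s:
zero (1 + j25·0.5) = 1 + j12.5 → |·| ≈ 12.54, ∠ ≈ 85.43°
zero (1 + j25·0.005) = 1 + j0.125 → |·| ≈ 1.0078, ∠ ≈ 7.13°
pole (1 + j25·0.2) = 1 + j5 → |·| ≈ 5.099, ∠ ≈ 78.69°
pole (1 + j25·0.04) = 1 + j1 → |·| ≈ 1.4142, ∠ ≈ 45.00°
pole (1 + j25·0.0005) = 1 + j0.0125 → |·| ≈ 1.0001, ∠ ≈ 0.72°
∠T = (85.43° + 7.13°) − (78.69° + 45.00° + 0.72°) = -31.85°

-31.9°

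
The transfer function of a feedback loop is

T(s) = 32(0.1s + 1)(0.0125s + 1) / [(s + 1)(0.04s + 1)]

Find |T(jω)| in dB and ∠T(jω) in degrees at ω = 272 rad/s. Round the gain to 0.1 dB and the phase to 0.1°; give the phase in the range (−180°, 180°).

At ω = 272 rad/s:
zero (1 + j272·0.1) = 1 + j27.2 → |·| ≈ 27.218, ∠ ≈ 87.89°
zero (1 + j272·0.0125) = 1 + j3.4 → |·| ≈ 3.544, ∠ ≈ 73.61°
pole (1 + j272·1) = 1 + j272 → |·| ≈ 272, ∠ ≈ 89.79°
pole (1 + j272·0.04) = 1 + j10.88 → |·| ≈ 10.926, ∠ ≈ 84.75°
|T| = 32 · 27.218 · 3.544 / (272 · 10.926) ≈ 1.0387
Gain = 20 log₁₀(1.0387) ≈ 0.33 dB
∠T = (87.89° + 73.61°) − (89.79° + 84.75°) = -13.04°

0.3 dB, -13.0°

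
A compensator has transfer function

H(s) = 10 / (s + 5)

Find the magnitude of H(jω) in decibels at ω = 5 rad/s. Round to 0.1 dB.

3.0 dB

Substitute s = j5:
Numerator: 10 = 10 + j0
Denominator: (j5) + 5 = 5 + j5
|N| = √(10² + 0²) ≈ 10, ∠N ≈ 0.00°
|D| = √(5² + 5²) ≈ 7.0711, ∠D ≈ 45.00°
|H| = 10 / 7.0711 ≈ 1.4142
Gain = 20 log₁₀(1.4142) ≈ 3.01 dB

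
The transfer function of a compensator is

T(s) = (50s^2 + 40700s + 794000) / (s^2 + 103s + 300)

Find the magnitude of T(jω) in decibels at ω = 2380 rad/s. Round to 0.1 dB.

Substitute s = j2380:
Numerator: 50(j2380)^2 + 40700(j2380) + 794000 = -282426000 + j96866000
Denominator: (j2380)^2 + 103(j2380) + 300 = -5664100 + j245140
|N| = √(282426000² + 96866000²) ≈ 2.9858e+08, ∠N ≈ 161.07°
|D| = √(5664100² + 245140²) ≈ 5.6694e+06, ∠D ≈ 177.52°
|T| = 2.9858e+08 / 5.6694e+06 ≈ 52.665
Gain = 20 log₁₀(52.665) ≈ 34.43 dB

34.4 dB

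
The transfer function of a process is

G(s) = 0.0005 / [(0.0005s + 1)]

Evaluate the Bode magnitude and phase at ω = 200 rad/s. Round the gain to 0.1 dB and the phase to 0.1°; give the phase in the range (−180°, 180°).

-66.1 dB, -5.7°

At ω = 200 rad/s:
pole (1 + j200·0.0005) = 1 + j0.1 → |·| ≈ 1.005, ∠ ≈ 5.71°
|G| = 0.0005 · 1 / (1.005) ≈ 0.00049751
Gain = 20 log₁₀(0.00049751) ≈ -66.06 dB
∠G = (0°) − (5.71°) = -5.71°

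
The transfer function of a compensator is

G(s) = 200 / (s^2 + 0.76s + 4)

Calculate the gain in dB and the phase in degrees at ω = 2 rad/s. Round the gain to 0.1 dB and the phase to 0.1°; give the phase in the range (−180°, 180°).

At s = jω = j2:
quadratic: (j2)² + 0.76·j2 + 4 = 0 + j1.52 → |·| ≈ 1.52, ∠ ≈ 90.00°
|G| = 200 / 1.52 ≈ 131.58
Gain = 20 log₁₀(131.58) ≈ 42.38 dB
∠G = 0.00° − 90.00° = -90.00°

42.4 dB, -90.0°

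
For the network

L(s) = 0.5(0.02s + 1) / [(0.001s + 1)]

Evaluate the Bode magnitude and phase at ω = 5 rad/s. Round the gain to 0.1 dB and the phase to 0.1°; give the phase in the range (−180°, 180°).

At ω = 5 rad/s:
zero (1 + j5·0.02) = 1 + j0.1 → |·| ≈ 1.005, ∠ ≈ 5.71°
pole (1 + j5·0.001) = 1 + j0.005 → |·| ≈ 1, ∠ ≈ 0.29°
|L| = 0.5 · 1.005 / (1) ≈ 0.5025
Gain = 20 log₁₀(0.5025) ≈ -5.98 dB
∠L = (5.71°) − (0.29°) = 5.42°

-6.0 dB, 5.4°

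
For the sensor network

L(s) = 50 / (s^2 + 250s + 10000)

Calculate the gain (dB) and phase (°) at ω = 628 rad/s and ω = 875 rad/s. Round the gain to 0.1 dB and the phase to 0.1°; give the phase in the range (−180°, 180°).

ω = 628: -78.4 dB, -157.8°; ω = 875: -83.9 dB, -163.9°

Substitute s = j628:
Numerator: 50 = 50 + j0
Denominator: (j628)^2 + 250(j628) + 10000 = -384384 + j157000
|N| = √(50² + 0²) ≈ 50, ∠N ≈ 0.00°
|D| = √(384384² + 157000²) ≈ 4.1521e+05, ∠D ≈ 157.78°
|L| = 50 / 4.1521e+05 ≈ 0.00012042
Gain = 20 log₁₀(0.00012042) ≈ -78.39 dB
∠L = 0.00° − 157.78° = -157.78°

Substitute s = j875:
Numerator: 50 = 50 + j0
Denominator: (j875)^2 + 250(j875) + 10000 = -755625 + j218750
|N| = √(50² + 0²) ≈ 50, ∠N ≈ 0.00°
|D| = √(755625² + 218750²) ≈ 7.8665e+05, ∠D ≈ 163.85°
|L| = 50 / 7.8665e+05 ≈ 6.3561e-05
Gain = 20 log₁₀(6.3561e-05) ≈ -83.94 dB
∠L = 0.00° − 163.85° = -163.85°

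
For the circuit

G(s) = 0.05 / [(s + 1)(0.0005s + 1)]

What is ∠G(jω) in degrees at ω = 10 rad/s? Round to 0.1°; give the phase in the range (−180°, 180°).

-84.6°

At ω = 10 rad/s:
pole (1 + j10·1) = 1 + j10 → |·| ≈ 10.05, ∠ ≈ 84.29°
pole (1 + j10·0.0005) = 1 + j0.005 → |·| ≈ 1, ∠ ≈ 0.29°
∠G = (0°) − (84.29° + 0.29°) = -84.58°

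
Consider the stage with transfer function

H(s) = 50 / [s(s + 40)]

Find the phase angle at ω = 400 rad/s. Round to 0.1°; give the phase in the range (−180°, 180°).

At s = jω = j400:
pole (s+40): 40 + j400 → |·| = √(40²+400²) = √161600 ≈ 402, ∠ = arctan(400/40) ≈ 84.29°
pole at origin: |s| = 400, ∠ = 90.00° (in denominator)
∠H = 0.00° − 174.29° = -174.29°

-174.3°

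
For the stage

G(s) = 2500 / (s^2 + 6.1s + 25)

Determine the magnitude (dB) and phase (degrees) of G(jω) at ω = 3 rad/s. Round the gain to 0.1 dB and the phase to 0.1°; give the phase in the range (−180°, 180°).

At s = jω = j3:
quadratic: (j3)² + 6.1·j3 + 25 = 16 + j18.3 → |·| ≈ 24.308, ∠ ≈ 48.84°
|G| = 2500 / 24.308 ≈ 102.85
Gain = 20 log₁₀(102.85) ≈ 40.24 dB
∠G = 0.00° − 48.84° = -48.84°

40.2 dB, -48.8°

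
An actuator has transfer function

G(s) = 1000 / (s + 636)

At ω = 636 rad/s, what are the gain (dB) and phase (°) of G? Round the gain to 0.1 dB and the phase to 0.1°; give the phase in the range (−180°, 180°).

At s = jω = j636:
pole (s+636): 636 + j636 → |·| = √(636²+636²) = √808992 ≈ 899.44, ∠ = arctan(636/636) ≈ 45.00°
|G| = 1000 / 899.44 ≈ 1.1118
Gain = 20 log₁₀(1.1118) ≈ 0.92 dB
∠G = 0.00° − 45.00° = -45.00°

0.9 dB, -45.0°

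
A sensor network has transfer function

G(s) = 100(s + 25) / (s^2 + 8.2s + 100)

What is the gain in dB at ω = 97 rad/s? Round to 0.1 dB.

0.6 dB

At s = jω = j97:
zero (s+25): 25 + j97 → |·| = √(25²+97²) = √10034 ≈ 100.17, ∠ = arctan(97/25) ≈ 75.55°
quadratic: (j97)² + 8.2·j97 + 100 = -9309 + j795.4 → |·| ≈ 9342.9, ∠ ≈ 175.12°
|G| = 100 · 100.17 / 9342.9 ≈ 1.0722
Gain = 20 log₁₀(1.0722) ≈ 0.61 dB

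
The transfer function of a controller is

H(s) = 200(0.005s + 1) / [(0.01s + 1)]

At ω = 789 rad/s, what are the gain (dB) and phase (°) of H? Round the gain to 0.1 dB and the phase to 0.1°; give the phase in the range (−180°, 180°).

40.2 dB, -7.0°

At ω = 789 rad/s:
zero (1 + j789·0.005) = 1 + j3.945 → |·| ≈ 4.0698, ∠ ≈ 75.78°
pole (1 + j789·0.01) = 1 + j7.89 → |·| ≈ 7.9531, ∠ ≈ 82.78°
|H| = 200 · 4.0698 / (7.9531) ≈ 102.34
Gain = 20 log₁₀(102.34) ≈ 40.20 dB
∠H = (75.78°) − (82.78°) = -7.00°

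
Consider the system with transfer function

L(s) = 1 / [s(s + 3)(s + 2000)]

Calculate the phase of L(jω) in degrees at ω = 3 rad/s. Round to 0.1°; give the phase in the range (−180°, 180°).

At s = jω = j3:
pole (s+3): 3 + j3 → |·| = √(3²+3²) = √18 ≈ 4.2426, ∠ = arctan(3/3) ≈ 45.00°
pole (s+2000): 2000 + j3 → |·| = √(2000²+3²) = √4000009 ≈ 2000, ∠ = arctan(3/2000) ≈ 0.09°
pole at origin: |s| = 3, ∠ = 90.00° (in denominator)
∠L = 0.00° − 135.09° = -135.09°

-135.1°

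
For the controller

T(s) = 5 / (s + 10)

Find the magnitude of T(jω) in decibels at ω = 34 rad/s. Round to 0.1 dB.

At s = jω = j34:
pole (s+10): 10 + j34 → |·| = √(10²+34²) = √1256 ≈ 35.44, ∠ = arctan(34/10) ≈ 73.61°
|T| = 5 / 35.44 ≈ 0.14108
Gain = 20 log₁₀(0.14108) ≈ -17.01 dB

-17.0 dB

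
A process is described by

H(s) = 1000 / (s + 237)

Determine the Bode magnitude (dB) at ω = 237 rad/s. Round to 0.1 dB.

Substitute s = j237:
Numerator: 1000 = 1000 + j0
Denominator: (j237) + 237 = 237 + j237
|N| = √(1000² + 0²) ≈ 1000, ∠N ≈ 0.00°
|D| = √(237² + 237²) ≈ 335.17, ∠D ≈ 45.00°
|H| = 1000 / 335.17 ≈ 2.9836
Gain = 20 log₁₀(2.9836) ≈ 9.49 dB

9.5 dB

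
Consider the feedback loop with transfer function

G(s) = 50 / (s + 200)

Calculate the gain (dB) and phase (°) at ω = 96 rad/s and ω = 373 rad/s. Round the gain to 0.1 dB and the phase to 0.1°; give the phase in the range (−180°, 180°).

Substitute s = j96:
Numerator: 50 = 50 + j0
Denominator: (j96) + 200 = 200 + j96
|N| = √(50² + 0²) ≈ 50, ∠N ≈ 0.00°
|D| = √(200² + 96²) ≈ 221.85, ∠D ≈ 25.64°
|G| = 50 / 221.85 ≈ 0.22538
Gain = 20 log₁₀(0.22538) ≈ -12.94 dB
∠G = 0.00° − 25.64° = -25.64°

Substitute s = j373:
Numerator: 50 = 50 + j0
Denominator: (j373) + 200 = 200 + j373
|N| = √(50² + 0²) ≈ 50, ∠N ≈ 0.00°
|D| = √(200² + 373²) ≈ 423.24, ∠D ≈ 61.80°
|G| = 50 / 423.24 ≈ 0.11814
Gain = 20 log₁₀(0.11814) ≈ -18.55 dB
∠G = 0.00° − 61.80° = -61.80°

ω = 96: -12.9 dB, -25.6°; ω = 373: -18.6 dB, -61.8°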